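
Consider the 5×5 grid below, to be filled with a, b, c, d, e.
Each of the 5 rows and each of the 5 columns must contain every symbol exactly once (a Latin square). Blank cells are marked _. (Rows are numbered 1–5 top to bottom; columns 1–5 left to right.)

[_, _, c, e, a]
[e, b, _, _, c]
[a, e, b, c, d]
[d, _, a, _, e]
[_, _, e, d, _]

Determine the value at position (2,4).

a

Row 2 already has {b, c, e} and column 4 already has {c, d, e}, so row 2, column 4 must be a.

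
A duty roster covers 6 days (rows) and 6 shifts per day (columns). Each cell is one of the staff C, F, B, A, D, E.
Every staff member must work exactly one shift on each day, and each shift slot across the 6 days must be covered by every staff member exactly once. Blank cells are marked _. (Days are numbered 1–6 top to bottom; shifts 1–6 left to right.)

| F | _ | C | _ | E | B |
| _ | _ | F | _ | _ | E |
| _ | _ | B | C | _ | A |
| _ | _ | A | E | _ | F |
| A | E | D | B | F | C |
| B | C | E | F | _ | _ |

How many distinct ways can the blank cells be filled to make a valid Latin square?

3

Day 1, shift 2: eliminating its day and shift leaves {A, D}.
Day 1, shift 4: eliminating its day and shift leaves {A, D}.
Day 2, shift 1: eliminating its day and shift leaves {C, D}.
Day 2, shift 2: eliminating its day and shift leaves {B, A, D}.
Day 2, shift 4: eliminating its day and shift leaves {A, D}.
Day 2, shift 5: eliminating its day and shift leaves {C, B, A, D}.
Day 3, shift 1: eliminating its day and shift leaves {D, E}.
Day 3, shift 2: eliminating its day and shift leaves {F, D}.
Day 3, shift 5: eliminating its day and shift leaves {D}.
Day 4, shift 1: eliminating its day and shift leaves {C, D}.
Day 4, shift 2: eliminating its day and shift leaves {B, D}.
Day 4, shift 5: eliminating its day and shift leaves {C, B, D}.
Day 6, shift 5: eliminating its day and shift leaves {A, D}.
Day 6, shift 6: eliminating its day and shift leaves {D}.
Enumerating the assignments across these blanks that avoid any day or shift repeat gives 3 completions.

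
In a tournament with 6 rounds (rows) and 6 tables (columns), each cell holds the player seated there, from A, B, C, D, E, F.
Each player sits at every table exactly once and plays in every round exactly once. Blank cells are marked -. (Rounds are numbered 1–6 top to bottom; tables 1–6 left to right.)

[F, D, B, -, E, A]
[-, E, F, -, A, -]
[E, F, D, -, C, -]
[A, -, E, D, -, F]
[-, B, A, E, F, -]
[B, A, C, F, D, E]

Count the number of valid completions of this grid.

2

Round 1, table 4: eliminating its round and table leaves {C}.
Round 2, table 1: eliminating its round and table leaves {C, D}.
Round 2, table 4: eliminating its round and table leaves {B, C}.
Round 2, table 6: eliminating its round and table leaves {B, C, D}.
Round 3, table 4: eliminating its round and table leaves {A, B}.
Round 3, table 6: eliminating its round and table leaves {B}.
Round 4, table 2: eliminating its round and table leaves {C}.
Round 4, table 5: eliminating its round and table leaves {B}.
Round 5, table 1: eliminating its round and table leaves {C, D}.
Round 5, table 6: eliminating its round and table leaves {C, D}.
Enumerating the assignments across these blanks that avoid any round or table repeat gives 2 completions.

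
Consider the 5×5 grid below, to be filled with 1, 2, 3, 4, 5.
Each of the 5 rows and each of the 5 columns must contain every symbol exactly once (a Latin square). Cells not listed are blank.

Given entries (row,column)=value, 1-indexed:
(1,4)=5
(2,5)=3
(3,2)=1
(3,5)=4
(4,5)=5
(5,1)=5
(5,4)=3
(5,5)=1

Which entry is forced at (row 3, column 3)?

5

Row 1, column 5: row 1 has {5} and column 5 has {1, 3, 4, 5}, leaving only 2.
Row 3, column 4: row 3 has {1, 4} and column 4 has {3, 5}, leaving only 2.
Row 3, column 1: row 3 has {1, 2, 4} and column 1 has {5}, leaving only 3.
Row 3 already has {1, 2, 3, 4} and column 3 already has {}, so row 3, column 3 must be 5.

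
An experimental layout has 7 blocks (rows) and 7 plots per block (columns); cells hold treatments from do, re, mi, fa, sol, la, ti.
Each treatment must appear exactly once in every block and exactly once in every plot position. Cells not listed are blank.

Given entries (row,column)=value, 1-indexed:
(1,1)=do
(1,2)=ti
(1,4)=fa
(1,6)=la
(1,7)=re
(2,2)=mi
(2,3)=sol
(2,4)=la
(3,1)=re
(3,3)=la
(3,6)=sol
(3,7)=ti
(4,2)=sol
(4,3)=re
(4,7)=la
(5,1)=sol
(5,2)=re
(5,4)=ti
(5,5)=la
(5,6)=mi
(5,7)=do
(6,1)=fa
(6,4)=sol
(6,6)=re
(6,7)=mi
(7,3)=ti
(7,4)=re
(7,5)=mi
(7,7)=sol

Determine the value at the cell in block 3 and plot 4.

Block 1, plot 3: block 1 has {do, re, fa, la, ti} and plot 3 has {re, sol, la, ti}, leaving only mi.
Block 1, plot 5: block 1 has {do, re, mi, fa, la, ti} and plot 5 has {mi, la}, leaving only sol.
Block 2, plot 1: block 2 has {mi, sol, la} and plot 1 has {do, re, fa, sol}, leaving only ti.
Block 2, plot 7: block 2 has {mi, sol, la, ti} and plot 7 has {do, re, mi, sol, la, ti}, leaving only fa.
Block 2, plot 6: block 2 has {mi, fa, sol, la, ti} and plot 6 has {re, mi, sol, la}, leaving only do.
Block 2, plot 5: block 2 has {do, mi, fa, sol, la, ti} and plot 5 has {mi, sol, la}, leaving only re.
Block 4, plot 1: block 4 has {re, sol, la} and plot 1 has {do, re, fa, sol, ti}, leaving only mi.
Block 4, plot 4: block 4 has {re, mi, sol, la} and plot 4 has {re, fa, sol, la, ti}, leaving only do.
Block 3 already has {re, sol, la, ti} and plot 4 already has {do, re, fa, sol, la, ti}, so block 3, plot 4 must be mi.

mi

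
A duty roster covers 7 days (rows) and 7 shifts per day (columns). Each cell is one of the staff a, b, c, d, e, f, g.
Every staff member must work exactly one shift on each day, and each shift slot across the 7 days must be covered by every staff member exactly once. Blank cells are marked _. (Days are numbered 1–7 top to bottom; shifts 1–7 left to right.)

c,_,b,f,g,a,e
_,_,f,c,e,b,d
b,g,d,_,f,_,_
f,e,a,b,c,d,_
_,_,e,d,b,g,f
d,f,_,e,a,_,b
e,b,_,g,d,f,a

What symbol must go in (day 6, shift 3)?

g

Day 1, shift 2: day 1 has {a, b, c, e, f, g} and shift 2 has {b, e, f, g}, leaving only d.
Day 2, shift 2: day 2 has {b, c, d, e, f} and shift 2 has {b, d, e, f, g}, leaving only a.
Day 2, shift 1: day 2 has {a, b, c, d, e, f} and shift 1 has {b, c, d, e, f}, leaving only g.
Day 3, shift 4: day 3 has {b, d, f, g} and shift 4 has {b, c, d, e, f, g}, leaving only a.
Day 3, shift 7: day 3 has {a, b, d, f, g} and shift 7 has {a, b, d, e, f}, leaving only c.
Day 3, shift 6: day 3 has {a, b, c, d, f, g} and shift 6 has {a, b, d, f, g}, leaving only e.
Day 4, shift 7: day 4 has {a, b, c, d, e, f} and shift 7 has {a, b, c, d, e, f}, leaving only g.
Day 5, shift 1: day 5 has {b, d, e, f, g} and shift 1 has {b, c, d, e, f, g}, leaving only a.
Day 5, shift 2: day 5 has {a, b, d, e, f, g} and shift 2 has {a, b, d, e, f, g}, leaving only c.
Day 6, shift 6: day 6 has {a, b, d, e, f} and shift 6 has {a, b, d, e, f, g}, leaving only c.
Day 6 already has {a, b, c, d, e, f} and shift 3 already has {a, b, d, e, f}, so day 6, shift 3 must be g.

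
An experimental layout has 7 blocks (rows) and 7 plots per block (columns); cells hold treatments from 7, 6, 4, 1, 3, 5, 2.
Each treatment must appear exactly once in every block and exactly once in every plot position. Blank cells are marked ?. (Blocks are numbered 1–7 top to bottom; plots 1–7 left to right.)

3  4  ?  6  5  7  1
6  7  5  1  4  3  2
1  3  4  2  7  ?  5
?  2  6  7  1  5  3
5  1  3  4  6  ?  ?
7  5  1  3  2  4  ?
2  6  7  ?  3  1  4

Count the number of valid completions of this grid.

Block 1, plot 3: eliminating its block and plot leaves {2}.
Block 3, plot 6: eliminating its block and plot leaves {6}.
Block 4, plot 1: eliminating its block and plot leaves {4}.
Block 5, plot 6: eliminating its block and plot leaves {2}.
Block 5, plot 7: eliminating its block and plot leaves {7}.
Block 6, plot 7: eliminating its block and plot leaves {6}.
Block 7, plot 4: eliminating its block and plot leaves {5}.
Only one assignment across all blanks avoids any block or plot repeat, giving 1 completion.

1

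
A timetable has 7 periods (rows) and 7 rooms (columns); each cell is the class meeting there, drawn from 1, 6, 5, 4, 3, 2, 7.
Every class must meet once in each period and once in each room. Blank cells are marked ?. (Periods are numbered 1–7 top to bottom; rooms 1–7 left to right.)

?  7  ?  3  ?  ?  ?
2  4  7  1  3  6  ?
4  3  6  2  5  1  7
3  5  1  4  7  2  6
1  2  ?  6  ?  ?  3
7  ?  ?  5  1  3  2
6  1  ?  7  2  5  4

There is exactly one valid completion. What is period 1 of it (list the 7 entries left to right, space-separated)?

5 7 2 3 6 4 1

Period 1, room 1: period 1 has {3, 7} and room 1 has {1, 6, 4, 3, 2, 7}, leaving only 5.
Period 1, room 6: period 1 has {5, 3, 7} and room 6 has {1, 6, 5, 3, 2}, leaving only 4.
Period 1, room 3: period 1 has {5, 4, 3, 7} and room 3 has {1, 6, 7}, leaving only 2.
Period 1, room 5: period 1 has {5, 4, 3, 2, 7} and room 5 has {1, 5, 3, 2, 7}, leaving only 6.
Period 1, room 7: period 1 has {6, 5, 4, 3, 2, 7} and room 7 has {6, 4, 3, 2, 7}, leaving only 1.
So period 1 reads: 5 7 2 3 6 4 1.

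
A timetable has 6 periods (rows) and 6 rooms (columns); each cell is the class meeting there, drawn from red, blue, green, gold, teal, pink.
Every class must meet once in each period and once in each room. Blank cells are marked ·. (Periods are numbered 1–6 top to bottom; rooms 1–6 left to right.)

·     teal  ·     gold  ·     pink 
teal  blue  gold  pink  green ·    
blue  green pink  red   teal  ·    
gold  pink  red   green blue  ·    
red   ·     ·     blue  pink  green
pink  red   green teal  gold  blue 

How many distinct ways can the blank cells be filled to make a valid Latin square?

Period 1, room 1: eliminating its period and room leaves {green}.
Period 1, room 3: eliminating its period and room leaves {blue}.
Period 1, room 5: eliminating its period and room leaves {red}.
Period 2, room 6: eliminating its period and room leaves {red}.
Period 3, room 6: eliminating its period and room leaves {gold}.
Period 4, room 6: eliminating its period and room leaves {teal}.
Period 5, room 2: eliminating its period and room leaves {gold}.
Period 5, room 3: eliminating its period and room leaves {teal}.
Only one assignment across all blanks avoids any period or room repeat, giving 1 completion.

1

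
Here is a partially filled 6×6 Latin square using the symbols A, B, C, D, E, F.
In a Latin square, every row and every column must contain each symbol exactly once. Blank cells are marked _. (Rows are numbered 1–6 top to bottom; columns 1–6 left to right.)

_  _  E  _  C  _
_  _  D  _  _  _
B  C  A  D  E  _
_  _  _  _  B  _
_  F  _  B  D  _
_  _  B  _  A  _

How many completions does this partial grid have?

Row 1, column 1: eliminating its row and column leaves {A, D, F}.
Row 1, column 2: eliminating its row and column leaves {A, B, D}.
Row 1, column 4: eliminating its row and column leaves {A, F}.
Row 1, column 6: eliminating its row and column leaves {A, B, D, F}.
Row 2, column 1: eliminating its row and column leaves {A, C, E, F}.
Row 2, column 2: eliminating its row and column leaves {A, B, E}.
Row 2, column 4: eliminating its row and column leaves {A, C, E, F}.
Row 2, column 5: eliminating its row and column leaves {F}.
Row 2, column 6: eliminating its row and column leaves {A, B, C, E, F}.
Row 3, column 6: eliminating its row and column leaves {F}.
Row 4, column 1: eliminating its row and column leaves {A, C, D, E, F}.
Row 4, column 2: eliminating its row and column leaves {A, D, E}.
Row 4, column 3: eliminating its row and column leaves {C, F}.
Row 4, column 4: eliminating its row and column leaves {A, C, E, F}.
Row 4, column 6: eliminating its row and column leaves {A, C, D, E, F}.
Row 5, column 1: eliminating its row and column leaves {A, C, E}.
Row 5, column 3: eliminating its row and column leaves {C}.
Row 5, column 6: eliminating its row and column leaves {A, C, E}.
Row 6, column 1: eliminating its row and column leaves {C, D, E, F}.
Row 6, column 2: eliminating its row and column leaves {D, E}.
Row 6, column 4: eliminating its row and column leaves {C, E, F}.
Row 6, column 6: eliminating its row and column leaves {C, D, E, F}.
Enumerating the assignments across these blanks that avoid any row or column repeat gives 26 completions.

26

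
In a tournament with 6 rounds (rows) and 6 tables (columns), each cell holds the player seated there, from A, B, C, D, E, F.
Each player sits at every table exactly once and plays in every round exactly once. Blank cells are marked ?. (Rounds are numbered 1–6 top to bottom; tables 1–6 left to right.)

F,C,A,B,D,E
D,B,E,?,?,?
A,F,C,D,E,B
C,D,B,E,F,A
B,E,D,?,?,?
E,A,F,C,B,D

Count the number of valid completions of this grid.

2

Round 2, table 4: eliminating its round and table leaves {A, F}.
Round 2, table 5: eliminating its round and table leaves {A, C}.
Round 2, table 6: eliminating its round and table leaves {C, F}.
Round 5, table 4: eliminating its round and table leaves {A, F}.
Round 5, table 5: eliminating its round and table leaves {A, C}.
Round 5, table 6: eliminating its round and table leaves {C, F}.
Enumerating the assignments across these blanks that avoid any round or table repeat gives 2 completions.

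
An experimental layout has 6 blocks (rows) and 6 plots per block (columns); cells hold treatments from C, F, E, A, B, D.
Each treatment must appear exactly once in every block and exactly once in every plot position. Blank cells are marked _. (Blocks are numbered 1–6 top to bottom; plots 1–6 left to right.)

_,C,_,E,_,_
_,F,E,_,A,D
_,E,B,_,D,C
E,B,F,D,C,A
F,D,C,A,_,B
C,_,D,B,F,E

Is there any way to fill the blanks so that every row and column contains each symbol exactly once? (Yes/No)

Yes

No block or plot among the givens repeats a symbol, and propagating forced cells runs into no contradiction.
One valid completion exists (for instance, D C A E B F / B F E C A D / A E B F D C / E B F D C A / F D C A E B / C A D B F E).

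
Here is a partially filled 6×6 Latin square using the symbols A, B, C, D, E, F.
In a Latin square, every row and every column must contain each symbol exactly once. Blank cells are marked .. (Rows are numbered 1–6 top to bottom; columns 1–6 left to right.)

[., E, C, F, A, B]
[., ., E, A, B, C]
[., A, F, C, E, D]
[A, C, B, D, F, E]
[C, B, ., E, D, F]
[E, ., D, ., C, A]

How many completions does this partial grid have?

Row 1, column 1: eliminating its row and column leaves {D}.
Row 2, column 1: eliminating its row and column leaves {D, F}.
Row 2, column 2: eliminating its row and column leaves {D, F}.
Row 3, column 1: eliminating its row and column leaves {B}.
Row 5, column 3: eliminating its row and column leaves {A}.
Row 6, column 2: eliminating its row and column leaves {F}.
Row 6, column 4: eliminating its row and column leaves {B}.
Only one assignment across all blanks avoids any row or column repeat, giving 1 completion.

1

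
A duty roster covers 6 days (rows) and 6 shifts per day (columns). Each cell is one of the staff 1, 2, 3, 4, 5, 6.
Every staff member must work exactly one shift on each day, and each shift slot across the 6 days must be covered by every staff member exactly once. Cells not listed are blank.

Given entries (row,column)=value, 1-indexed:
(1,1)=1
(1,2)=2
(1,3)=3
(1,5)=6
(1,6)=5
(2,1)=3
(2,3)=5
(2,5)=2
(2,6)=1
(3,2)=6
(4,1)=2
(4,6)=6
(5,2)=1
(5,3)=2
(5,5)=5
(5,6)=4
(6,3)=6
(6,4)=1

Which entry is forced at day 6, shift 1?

Day 1, shift 4: day 1 has {1, 2, 3, 5, 6} and shift 4 has {1}, leaving only 4.
Day 2, shift 2: day 2 has {1, 2, 3, 5} and shift 2 has {1, 2, 6}, leaving only 4.
Day 2, shift 4: day 2 has {1, 2, 3, 4, 5} and shift 4 has {1, 4}, leaving only 6.
Day 5, shift 1: day 5 has {1, 2, 4, 5} and shift 1 has {1, 2, 3}, leaving only 6.
Day 5, shift 4: day 5 has {1, 2, 4, 5, 6} and shift 4 has {1, 4, 6}, leaving only 3.
Day 4, shift 4: day 4 has {2, 6} and shift 4 has {1, 3, 4, 6}, leaving only 5.
Day 3, shift 4: day 3 has {6} and shift 4 has {1, 3, 4, 5, 6}, leaving only 2.
Day 3, shift 6: day 3 has {2, 6} and shift 6 has {1, 4, 5, 6}, leaving only 3.
Day 4, shift 2: day 4 has {2, 5, 6} and shift 2 has {1, 2, 4, 6}, leaving only 3.
Day 6, shift 2: day 6 has {1, 6} and shift 2 has {1, 2, 3, 4, 6}, leaving only 5.
Day 6 already has {1, 5, 6} and shift 1 already has {1, 2, 3, 6}, so day 6, shift 1 must be 4.

4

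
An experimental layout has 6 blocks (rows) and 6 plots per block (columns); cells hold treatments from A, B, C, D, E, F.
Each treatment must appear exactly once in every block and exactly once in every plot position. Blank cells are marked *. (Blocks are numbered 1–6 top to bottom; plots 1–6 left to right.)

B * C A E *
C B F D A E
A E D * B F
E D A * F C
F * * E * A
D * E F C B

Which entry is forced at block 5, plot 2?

C

Block 5 already has {A, E, F} and plot 2 already has {B, D, E}, so block 5, plot 2 must be C.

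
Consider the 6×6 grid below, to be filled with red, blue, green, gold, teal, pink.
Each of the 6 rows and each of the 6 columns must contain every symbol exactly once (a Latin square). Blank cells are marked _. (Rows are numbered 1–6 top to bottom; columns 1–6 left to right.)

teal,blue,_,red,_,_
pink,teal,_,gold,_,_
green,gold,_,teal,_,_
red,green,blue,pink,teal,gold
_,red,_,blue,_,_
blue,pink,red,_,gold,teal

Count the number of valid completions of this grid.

Row 1, column 3: eliminating its row and column leaves {green, gold, pink}.
Row 1, column 5: eliminating its row and column leaves {green, pink}.
Row 1, column 6: eliminating its row and column leaves {green, pink}.
Row 2, column 3: eliminating its row and column leaves {green}.
Row 2, column 5: eliminating its row and column leaves {red, blue, green}.
Row 2, column 6: eliminating its row and column leaves {red, blue, green}.
Row 3, column 3: eliminating its row and column leaves {pink}.
Row 3, column 5: eliminating its row and column leaves {red, blue, pink}.
Row 3, column 6: eliminating its row and column leaves {red, blue, pink}.
Row 5, column 1: eliminating its row and column leaves {gold}.
Row 5, column 3: eliminating its row and column leaves {green, gold, teal, pink}.
Row 5, column 5: eliminating its row and column leaves {green, pink}.
Row 5, column 6: eliminating its row and column leaves {green, pink}.
Row 6, column 4: eliminating its row and column leaves {green}.
Enumerating the assignments across these blanks that avoid any row or column repeat gives 4 completions.

4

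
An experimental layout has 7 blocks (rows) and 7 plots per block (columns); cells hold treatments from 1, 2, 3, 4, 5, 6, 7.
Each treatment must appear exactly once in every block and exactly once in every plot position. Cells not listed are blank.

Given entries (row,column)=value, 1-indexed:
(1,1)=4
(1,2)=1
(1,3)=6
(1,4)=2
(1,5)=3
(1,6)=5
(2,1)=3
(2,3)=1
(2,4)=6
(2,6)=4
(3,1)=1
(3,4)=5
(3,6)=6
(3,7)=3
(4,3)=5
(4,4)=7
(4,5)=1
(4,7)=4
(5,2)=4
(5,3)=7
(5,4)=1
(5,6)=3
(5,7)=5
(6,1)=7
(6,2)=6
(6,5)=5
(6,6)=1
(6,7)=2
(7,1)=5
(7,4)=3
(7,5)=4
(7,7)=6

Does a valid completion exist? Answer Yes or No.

Block 1, plot 7: block 1 has {1, 2, 3, 4, 5, 6} and plot 7 has {2, 3, 4, 5, 6}, so it must be 7.
Now block 2, plot 7: block 2 together with plot 7 already contain {1, 2, 3, 4, 5, 6, 7} — every symbol — so nothing can go there. The grid has no valid completion.

No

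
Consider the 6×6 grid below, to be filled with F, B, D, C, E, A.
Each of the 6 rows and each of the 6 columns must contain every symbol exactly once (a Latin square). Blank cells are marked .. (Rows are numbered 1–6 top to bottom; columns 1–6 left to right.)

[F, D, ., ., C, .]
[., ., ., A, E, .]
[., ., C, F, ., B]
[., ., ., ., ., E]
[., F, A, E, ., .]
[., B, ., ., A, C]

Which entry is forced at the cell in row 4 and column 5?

Row 1, column 4: row 1 has {F, D, C} and column 4 has {F, E, A}, leaving only B.
Row 1, column 3: row 1 has {F, B, D, C} and column 3 has {C, A}, leaving only E.
Row 1, column 6: row 1 has {F, B, D, C, E} and column 6 has {B, C, E}, leaving only A.
Row 2, column 2: row 2 has {E, A} and column 2 has {F, B, D}, leaving only C.
Row 3, column 5: row 3 has {F, B, C} and column 5 has {C, E, A}, leaving only D.
Row 4, column 2: row 4 has {E} and column 2 has {F, B, D, C}, leaving only A.
Row 3, column 2: row 3 has {F, B, D, C} and column 2 has {F, B, D, C, A}, leaving only E.
Row 3, column 1: row 3 has {F, B, D, C, E} and column 1 has {F}, leaving only A.
Row 5, column 5: row 5 has {F, E, A} and column 5 has {D, C, E, A}, leaving only B.
Row 4 already has {E, A} and column 5 already has {B, D, C, E, A}, so row 4, column 5 must be F.

F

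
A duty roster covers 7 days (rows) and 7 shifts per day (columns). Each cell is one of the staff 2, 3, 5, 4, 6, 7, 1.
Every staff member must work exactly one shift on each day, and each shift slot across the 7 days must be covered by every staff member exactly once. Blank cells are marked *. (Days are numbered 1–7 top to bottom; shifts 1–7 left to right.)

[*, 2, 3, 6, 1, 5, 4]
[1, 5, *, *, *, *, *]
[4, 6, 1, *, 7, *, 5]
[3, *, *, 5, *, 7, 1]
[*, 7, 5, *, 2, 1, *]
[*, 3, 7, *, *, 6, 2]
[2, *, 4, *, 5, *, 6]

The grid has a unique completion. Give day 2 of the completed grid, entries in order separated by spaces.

Day 1, shift 1: day 1 has {2, 3, 5, 4, 6, 1} and shift 1 has {2, 3, 4, 1}, leaving only 7.
Day 4, shift 2: day 4 has {3, 5, 7, 1} and shift 2 has {2, 3, 5, 6, 7}, leaving only 4.
Day 4, shift 5: day 4 has {3, 5, 4, 7, 1} and shift 5 has {2, 5, 7, 1}, leaving only 6.
Day 4, shift 3: day 4 has {3, 5, 4, 6, 7, 1} and shift 3 has {3, 5, 4, 7, 1}, leaving only 2.
Day 2, shift 3: day 2 has {5, 1} and shift 3 has {2, 3, 5, 4, 7, 1}, leaving only 6.
Day 5, shift 1: day 5 has {2, 5, 7, 1} and shift 1 has {2, 3, 4, 7, 1}, leaving only 6.
Day 5, shift 7: day 5 has {2, 5, 6, 7, 1} and shift 7 has {2, 5, 4, 6, 1}, leaving only 3.
Day 2, shift 7: day 2 has {5, 6, 1} and shift 7 has {2, 3, 5, 4, 6, 1}, leaving only 7.
Day 5, shift 4: day 5 has {2, 3, 5, 6, 7, 1} and shift 4 has {5, 6}, leaving only 4.
Day 6, shift 1: day 6 has {2, 3, 6, 7} and shift 1 has {2, 3, 4, 6, 7, 1}, leaving only 5.
Day 6, shift 4: day 6 has {2, 3, 5, 6, 7} and shift 4 has {5, 4, 6}, leaving only 1.
Day 6, shift 5: day 6 has {2, 3, 5, 6, 7, 1} and shift 5 has {2, 5, 6, 7, 1}, leaving only 4.
Day 2, shift 5: day 2 has {5, 6, 7, 1} and shift 5 has {2, 5, 4, 6, 7, 1}, leaving only 3.
Day 2, shift 4: day 2 has {3, 5, 6, 7, 1} and shift 4 has {5, 4, 6, 1}, leaving only 2.
Day 2, shift 6: day 2 has {2, 3, 5, 6, 7, 1} and shift 6 has {5, 6, 7, 1}, leaving only 4.
So day 2 reads: 1 5 6 2 3 4 7.

1 5 6 2 3 4 7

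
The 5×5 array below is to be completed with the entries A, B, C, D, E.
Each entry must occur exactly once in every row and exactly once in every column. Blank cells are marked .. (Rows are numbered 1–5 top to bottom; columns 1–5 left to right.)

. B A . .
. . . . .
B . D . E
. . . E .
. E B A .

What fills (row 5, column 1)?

Row 3, column 4: row 3 has {B, D, E} and column 4 has {A, E}, leaving only C.
Row 1, column 4: row 1 has {A, B} and column 4 has {A, C, E}, leaving only D.
Row 1, column 5: row 1 has {A, B, D} and column 5 has {E}, leaving only C.
Row 1, column 1: row 1 has {A, B, C, D} and column 1 has {B}, leaving only E.
Row 2, column 4: row 2 has {} and column 4 has {A, C, D, E}, leaving only B.
Row 3, column 2: row 3 has {B, C, D, E} and column 2 has {B, E}, leaving only A.
Row 4, column 3: row 4 has {E} and column 3 has {A, B, D}, leaving only C.
Row 2, column 3: row 2 has {B} and column 3 has {A, B, C, D}, leaving only E.
Row 4, column 2: row 4 has {C, E} and column 2 has {A, B, E}, leaving only D.
Row 2, column 2: row 2 has {B, E} and column 2 has {A, B, D, E}, leaving only C.
Row 4, column 1: row 4 has {C, D, E} and column 1 has {B, E}, leaving only A.
Row 2, column 1: row 2 has {B, C, E} and column 1 has {A, B, E}, leaving only D.
Row 5 already has {A, B, E} and column 1 already has {A, B, D, E}, so row 5, column 1 must be C.

C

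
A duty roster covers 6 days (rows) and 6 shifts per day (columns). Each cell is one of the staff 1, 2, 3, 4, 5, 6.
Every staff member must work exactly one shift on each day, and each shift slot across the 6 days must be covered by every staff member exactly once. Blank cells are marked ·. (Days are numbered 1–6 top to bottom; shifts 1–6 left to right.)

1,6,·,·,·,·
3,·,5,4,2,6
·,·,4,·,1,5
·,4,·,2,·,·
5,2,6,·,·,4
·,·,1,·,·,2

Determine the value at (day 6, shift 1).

4

Day 1, shift 6: day 1 has {1, 6} and shift 6 has {2, 4, 5, 6}, leaving only 3.
Day 1, shift 3: day 1 has {1, 3, 6} and shift 3 has {1, 4, 5, 6}, leaving only 2.
Day 1, shift 4: day 1 has {1, 2, 3, 6} and shift 4 has {2, 4}, leaving only 5.
Day 1, shift 5: day 1 has {1, 2, 3, 5, 6} and shift 5 has {1, 2}, leaving only 4.
Day 2, shift 2: day 2 has {2, 3, 4, 5, 6} and shift 2 has {2, 4, 6}, leaving only 1.
Day 3, shift 2: day 3 has {1, 4, 5} and shift 2 has {1, 2, 4, 6}, leaving only 3.
Day 3, shift 4: day 3 has {1, 3, 4, 5} and shift 4 has {2, 4, 5}, leaving only 6.
Day 3, shift 1: day 3 has {1, 3, 4, 5, 6} and shift 1 has {1, 3, 5}, leaving only 2.
Day 4, shift 1: day 4 has {2, 4} and shift 1 has {1, 2, 3, 5}, leaving only 6.
Day 6 already has {1, 2} and shift 1 already has {1, 2, 3, 5, 6}, so day 6, shift 1 must be 4.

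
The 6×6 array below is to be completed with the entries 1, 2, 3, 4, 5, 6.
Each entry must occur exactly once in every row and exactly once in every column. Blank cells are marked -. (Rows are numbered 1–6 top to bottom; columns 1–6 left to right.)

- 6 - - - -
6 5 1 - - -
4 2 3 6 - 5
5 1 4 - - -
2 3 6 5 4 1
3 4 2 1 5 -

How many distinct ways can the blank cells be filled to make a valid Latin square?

4

Row 1, column 1: eliminating its row and column leaves {1}.
Row 1, column 3: eliminating its row and column leaves {5}.
Row 1, column 4: eliminating its row and column leaves {2, 3, 4}.
Row 1, column 5: eliminating its row and column leaves {1, 2, 3}.
Row 1, column 6: eliminating its row and column leaves {2, 3, 4}.
Row 2, column 4: eliminating its row and column leaves {2, 3, 4}.
Row 2, column 5: eliminating its row and column leaves {2, 3}.
Row 2, column 6: eliminating its row and column leaves {2, 3, 4}.
Row 3, column 5: eliminating its row and column leaves {1}.
Row 4, column 4: eliminating its row and column leaves {2, 3}.
Row 4, column 5: eliminating its row and column leaves {2, 3, 6}.
Row 4, column 6: eliminating its row and column leaves {2, 3, 6}.
Row 6, column 6: eliminating its row and column leaves {6}.
Enumerating the assignments across these blanks that avoid any row or column repeat gives 4 completions.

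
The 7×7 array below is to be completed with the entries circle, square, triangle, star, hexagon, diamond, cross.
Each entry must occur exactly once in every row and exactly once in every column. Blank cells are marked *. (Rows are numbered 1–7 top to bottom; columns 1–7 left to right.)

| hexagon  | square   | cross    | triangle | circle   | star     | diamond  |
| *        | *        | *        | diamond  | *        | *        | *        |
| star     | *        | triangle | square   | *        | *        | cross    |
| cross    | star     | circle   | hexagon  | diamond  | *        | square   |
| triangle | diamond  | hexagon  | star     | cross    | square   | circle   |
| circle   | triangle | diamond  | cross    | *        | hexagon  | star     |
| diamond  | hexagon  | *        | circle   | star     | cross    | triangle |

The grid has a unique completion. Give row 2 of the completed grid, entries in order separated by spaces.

square cross star diamond triangle circle hexagon

Row 2, column 1: row 2 has {diamond} and column 1 has {circle, triangle, star, hexagon, diamond, cross}, leaving only square.
Row 2, column 3: row 2 has {square, diamond} and column 3 has {circle, triangle, hexagon, diamond, cross}, leaving only star.
Row 2, column 7: row 2 has {square, star, diamond} and column 7 has {circle, square, triangle, star, diamond, cross}, leaving only hexagon.
Row 2, column 5: row 2 has {square, star, hexagon, diamond} and column 5 has {circle, star, diamond, cross}, leaving only triangle.
Row 2, column 6: row 2 has {square, triangle, star, hexagon, diamond} and column 6 has {square, star, hexagon, cross}, leaving only circle.
Row 2, column 2: row 2 has {circle, square, triangle, star, hexagon, diamond} and column 2 has {square, triangle, star, hexagon, diamond}, leaving only cross.
So row 2 reads: square cross star diamond triangle circle hexagon.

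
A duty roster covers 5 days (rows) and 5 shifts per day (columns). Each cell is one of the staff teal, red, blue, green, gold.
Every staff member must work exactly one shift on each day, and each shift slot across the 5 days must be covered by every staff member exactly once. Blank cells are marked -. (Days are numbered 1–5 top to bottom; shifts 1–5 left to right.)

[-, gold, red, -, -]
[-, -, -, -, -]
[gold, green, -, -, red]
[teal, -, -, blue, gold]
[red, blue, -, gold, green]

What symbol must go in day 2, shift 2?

Day 3, shift 4: day 3 has {red, green, gold} and shift 4 has {blue, gold}, leaving only teal.
Day 1, shift 4: day 1 has {red, gold} and shift 4 has {teal, blue, gold}, leaving only green.
Day 1, shift 1: day 1 has {red, green, gold} and shift 1 has {teal, red, gold}, leaving only blue.
Day 1, shift 5: day 1 has {red, blue, green, gold} and shift 5 has {red, green, gold}, leaving only teal.
Day 2, shift 1: day 2 has {} and shift 1 has {teal, red, blue, gold}, leaving only green.
Day 2, shift 4: day 2 has {green} and shift 4 has {teal, blue, green, gold}, leaving only red.
Day 2 already has {red, green} and shift 2 already has {blue, green, gold}, so day 2, shift 2 must be teal.

teal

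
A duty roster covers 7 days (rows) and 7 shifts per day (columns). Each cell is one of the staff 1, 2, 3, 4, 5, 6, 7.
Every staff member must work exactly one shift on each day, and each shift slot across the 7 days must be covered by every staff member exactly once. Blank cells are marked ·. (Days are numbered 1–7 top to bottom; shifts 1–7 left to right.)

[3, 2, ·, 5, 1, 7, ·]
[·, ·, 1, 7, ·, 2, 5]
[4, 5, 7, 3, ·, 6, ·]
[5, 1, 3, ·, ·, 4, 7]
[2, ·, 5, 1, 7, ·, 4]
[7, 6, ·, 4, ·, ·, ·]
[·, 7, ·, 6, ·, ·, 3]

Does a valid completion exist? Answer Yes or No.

No

Day 1, shift 7: day 1 has {1, 2, 3, 5, 7} and shift 7 has {3, 4, 5, 7}, so it must be 6.
Day 1, shift 3: day 1 has {1, 2, 3, 5, 6, 7} and shift 3 has {1, 3, 5, 7}, so it must be 4.
Day 2, shift 1: day 2 has {1, 2, 5, 7} and shift 1 has {2, 3, 4, 5, 7}, so it must be 6.
Day 3, shift 5: day 3 has {3, 4, 5, 6, 7} and shift 5 has {1, 7}, so it must be 2.
Day 3, shift 7: day 3 has {2, 3, 4, 5, 6, 7} and shift 7 has {3, 4, 5, 6, 7}, so it must be 1.
Day 4, shift 4: day 4 has {1, 3, 4, 5, 7} and shift 4 has {1, 3, 4, 5, 6, 7}, so it must be 2.
Day 4, shift 5: day 4 has {1, 2, 3, 4, 5, 7} and shift 5 has {1, 2, 7}, so it must be 6.
Day 5, shift 2: day 5 has {1, 2, 4, 5, 7} and shift 2 has {1, 2, 5, 6, 7}, so it must be 3.
Now day 5, shift 6: day 5 together with shift 6 already contain {1, 2, 3, 4, 5, 6, 7} — every symbol — so nothing can go there. The grid has no valid completion.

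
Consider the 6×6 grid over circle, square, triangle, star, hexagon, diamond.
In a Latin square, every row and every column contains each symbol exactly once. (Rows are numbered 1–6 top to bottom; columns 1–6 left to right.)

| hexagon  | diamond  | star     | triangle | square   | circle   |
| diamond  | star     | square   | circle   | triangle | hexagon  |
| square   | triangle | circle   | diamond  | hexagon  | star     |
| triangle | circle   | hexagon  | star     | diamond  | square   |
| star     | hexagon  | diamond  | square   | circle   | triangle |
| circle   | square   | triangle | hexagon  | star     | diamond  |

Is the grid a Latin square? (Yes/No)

Yes

Each row is a permutation of the 6 symbols, and so is each column.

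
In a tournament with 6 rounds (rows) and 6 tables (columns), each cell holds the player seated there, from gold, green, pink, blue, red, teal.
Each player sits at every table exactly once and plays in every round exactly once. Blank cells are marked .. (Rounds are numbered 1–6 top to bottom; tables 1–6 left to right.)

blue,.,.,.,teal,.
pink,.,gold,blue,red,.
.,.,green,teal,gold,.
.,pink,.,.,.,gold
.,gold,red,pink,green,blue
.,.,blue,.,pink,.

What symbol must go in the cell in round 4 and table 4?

red

Round 1, table 3: round 1 has {blue, teal} and table 3 has {gold, green, blue, red}, leaving only pink.
Round 3, table 1: round 3 has {gold, green, teal} and table 1 has {pink, blue}, leaving only red.
Round 3, table 2: round 3 has {gold, green, red, teal} and table 2 has {gold, pink}, leaving only blue.
Round 3, table 6: round 3 has {gold, green, blue, red, teal} and table 6 has {gold, blue}, leaving only pink.
Round 4, table 3: round 4 has {gold, pink} and table 3 has {gold, green, pink, blue, red}, leaving only teal.
Round 4, table 1: round 4 has {gold, pink, teal} and table 1 has {pink, blue, red}, leaving only green.
Round 4 already has {gold, green, pink, teal} and table 4 already has {pink, blue, teal}, so round 4, table 4 must be red.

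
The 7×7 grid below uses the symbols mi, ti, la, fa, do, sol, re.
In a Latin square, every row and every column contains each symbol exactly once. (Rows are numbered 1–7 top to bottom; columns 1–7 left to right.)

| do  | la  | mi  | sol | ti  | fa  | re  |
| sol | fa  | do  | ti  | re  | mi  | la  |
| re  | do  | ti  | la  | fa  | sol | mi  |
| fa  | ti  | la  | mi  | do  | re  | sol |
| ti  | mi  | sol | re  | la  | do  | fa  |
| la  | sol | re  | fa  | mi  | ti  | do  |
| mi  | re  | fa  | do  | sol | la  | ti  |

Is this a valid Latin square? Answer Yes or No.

Each row is a permutation of the 7 symbols, and so is each column.

Yes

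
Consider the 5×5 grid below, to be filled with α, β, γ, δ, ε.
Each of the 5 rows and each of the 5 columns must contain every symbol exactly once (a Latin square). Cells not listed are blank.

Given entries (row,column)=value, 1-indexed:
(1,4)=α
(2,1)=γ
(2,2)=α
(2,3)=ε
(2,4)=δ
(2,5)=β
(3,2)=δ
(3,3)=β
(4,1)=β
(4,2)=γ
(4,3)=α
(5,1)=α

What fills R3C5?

α

Row 3, column 1: row 3 has {β, δ} and column 1 has {α, β, γ}, leaving only ε.
Row 1, column 1: row 1 has {α} and column 1 has {α, β, γ, ε}, leaving only δ.
Row 1, column 3: row 1 has {α, δ} and column 3 has {α, β, ε}, leaving only γ.
Row 1, column 5: row 1 has {α, γ, δ} and column 5 has {β}, leaving only ε.
Row 1, column 2: row 1 has {α, γ, δ, ε} and column 2 has {α, γ, δ}, leaving only β.
Row 3, column 4: row 3 has {β, δ, ε} and column 4 has {α, δ}, leaving only γ.
Row 3 already has {β, γ, δ, ε} and column 5 already has {β, ε}, so row 3, column 5 must be α.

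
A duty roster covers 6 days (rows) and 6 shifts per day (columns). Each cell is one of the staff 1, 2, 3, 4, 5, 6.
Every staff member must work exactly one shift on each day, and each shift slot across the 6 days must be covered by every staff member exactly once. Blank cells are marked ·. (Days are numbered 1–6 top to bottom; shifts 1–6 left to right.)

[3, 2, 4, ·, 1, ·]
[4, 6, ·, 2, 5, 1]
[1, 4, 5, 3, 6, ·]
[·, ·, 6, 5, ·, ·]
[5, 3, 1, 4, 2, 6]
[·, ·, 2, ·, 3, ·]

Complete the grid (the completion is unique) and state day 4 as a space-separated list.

2 1 6 5 4 3

Day 4, shift 1: day 4 has {5, 6} and shift 1 has {1, 3, 4, 5}, leaving only 2.
Day 4, shift 2: day 4 has {2, 5, 6} and shift 2 has {2, 3, 4, 6}, leaving only 1.
Day 4, shift 5: day 4 has {1, 2, 5, 6} and shift 5 has {1, 2, 3, 5, 6}, leaving only 4.
Day 4, shift 6: day 4 has {1, 2, 4, 5, 6} and shift 6 has {1, 6}, leaving only 3.
So day 4 reads: 2 1 6 5 4 3.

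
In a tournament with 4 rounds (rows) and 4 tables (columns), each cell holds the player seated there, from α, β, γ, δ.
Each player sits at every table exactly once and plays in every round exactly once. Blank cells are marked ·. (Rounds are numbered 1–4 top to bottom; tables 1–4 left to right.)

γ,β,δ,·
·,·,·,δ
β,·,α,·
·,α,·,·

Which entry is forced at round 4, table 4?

β

Round 1, table 4: round 1 has {β, γ, δ} and table 4 has {δ}, leaving only α.
Round 2, table 1: round 2 has {δ} and table 1 has {β, γ}, leaving only α.
Round 2, table 2: round 2 has {α, δ} and table 2 has {α, β}, leaving only γ.
Round 2, table 3: round 2 has {α, γ, δ} and table 3 has {α, δ}, leaving only β.
Round 3, table 2: round 3 has {α, β} and table 2 has {α, β, γ}, leaving only δ.
Round 3, table 4: round 3 has {α, β, δ} and table 4 has {α, δ}, leaving only γ.
Round 4 already has {α} and table 4 already has {α, γ, δ}, so round 4, table 4 must be β.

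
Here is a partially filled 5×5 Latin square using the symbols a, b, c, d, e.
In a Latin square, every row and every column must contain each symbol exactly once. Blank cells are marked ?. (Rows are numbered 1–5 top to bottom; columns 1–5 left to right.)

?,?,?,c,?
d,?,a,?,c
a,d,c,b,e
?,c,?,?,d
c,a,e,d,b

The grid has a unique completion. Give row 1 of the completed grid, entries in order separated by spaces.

Row 1, column 5: row 1 has {c} and column 5 has {b, c, d, e}, leaving only a.
Row 2, column 4: row 2 has {a, c, d} and column 4 has {b, c, d}, leaving only e.
Row 2, column 2: row 2 has {a, c, d, e} and column 2 has {a, c, d}, leaving only b.
Row 1, column 2: row 1 has {a, c} and column 2 has {a, b, c, d}, leaving only e.
Row 1, column 1: row 1 has {a, c, e} and column 1 has {a, c, d}, leaving only b.
Row 1, column 3: row 1 has {a, b, c, e} and column 3 has {a, c, e}, leaving only d.
So row 1 reads: b e d c a.

b e d c a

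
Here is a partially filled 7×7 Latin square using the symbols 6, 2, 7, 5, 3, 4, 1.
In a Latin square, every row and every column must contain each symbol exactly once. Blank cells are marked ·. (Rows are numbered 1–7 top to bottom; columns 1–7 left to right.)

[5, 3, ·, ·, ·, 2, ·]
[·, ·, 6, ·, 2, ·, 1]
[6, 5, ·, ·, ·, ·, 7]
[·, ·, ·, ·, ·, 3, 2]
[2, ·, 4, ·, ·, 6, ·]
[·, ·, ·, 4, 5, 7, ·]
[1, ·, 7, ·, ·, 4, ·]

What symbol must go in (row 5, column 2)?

Row 1, column 3: row 1 has {2, 5, 3} and column 3 has {6, 7, 4}, leaving only 1.
Row 2, column 6: row 2 has {6, 2, 1} and column 6 has {6, 2, 7, 3, 4}, leaving only 5.
Row 3, column 6: row 3 has {6, 7, 5} and column 6 has {6, 2, 7, 5, 3, 4}, leaving only 1.
Row 4, column 3: row 4 has {2, 3} and column 3 has {6, 7, 4, 1}, leaving only 5.
Row 6, column 1: row 6 has {7, 5, 4} and column 1 has {6, 2, 5, 1}, leaving only 3.
Row 6, column 3: row 6 has {7, 5, 3, 4} and column 3 has {6, 7, 5, 4, 1}, leaving only 2.
Row 3, column 3: row 3 has {6, 7, 5, 1} and column 3 has {6, 2, 7, 5, 4, 1}, leaving only 3.
Row 3, column 4: row 3 has {6, 7, 5, 3, 1} and column 4 has {4}, leaving only 2.
Row 3, column 5: row 3 has {6, 2, 7, 5, 3, 1} and column 5 has {2, 5}, leaving only 4.
Row 6, column 7: row 6 has {2, 7, 5, 3, 4} and column 7 has {2, 7, 1}, leaving only 6.
Row 1, column 7: row 1 has {2, 5, 3, 1} and column 7 has {6, 2, 7, 1}, leaving only 4.
Row 6, column 2: row 6 has {6, 2, 7, 5, 3, 4} and column 2 has {5, 3}, leaving only 1.
Row 5 already has {6, 2, 4} and column 2 already has {5, 3, 1}, so row 5, column 2 must be 7.

7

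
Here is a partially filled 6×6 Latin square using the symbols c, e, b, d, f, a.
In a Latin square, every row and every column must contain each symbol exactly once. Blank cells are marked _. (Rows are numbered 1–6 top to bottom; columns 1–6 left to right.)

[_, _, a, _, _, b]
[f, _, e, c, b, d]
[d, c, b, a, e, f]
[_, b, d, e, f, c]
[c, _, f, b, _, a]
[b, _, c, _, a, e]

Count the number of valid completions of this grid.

2

Row 1, column 1: eliminating its row and column leaves {e}.
Row 1, column 2: eliminating its row and column leaves {e, d, f}.
Row 1, column 4: eliminating its row and column leaves {d, f}.
Row 1, column 5: eliminating its row and column leaves {c, d}.
Row 2, column 2: eliminating its row and column leaves {a}.
Row 4, column 1: eliminating its row and column leaves {a}.
Row 5, column 2: eliminating its row and column leaves {e, d}.
Row 5, column 5: eliminating its row and column leaves {d}.
Row 6, column 2: eliminating its row and column leaves {d, f}.
Row 6, column 4: eliminating its row and column leaves {d, f}.
Enumerating the assignments across these blanks that avoid any row or column repeat gives 2 completions.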